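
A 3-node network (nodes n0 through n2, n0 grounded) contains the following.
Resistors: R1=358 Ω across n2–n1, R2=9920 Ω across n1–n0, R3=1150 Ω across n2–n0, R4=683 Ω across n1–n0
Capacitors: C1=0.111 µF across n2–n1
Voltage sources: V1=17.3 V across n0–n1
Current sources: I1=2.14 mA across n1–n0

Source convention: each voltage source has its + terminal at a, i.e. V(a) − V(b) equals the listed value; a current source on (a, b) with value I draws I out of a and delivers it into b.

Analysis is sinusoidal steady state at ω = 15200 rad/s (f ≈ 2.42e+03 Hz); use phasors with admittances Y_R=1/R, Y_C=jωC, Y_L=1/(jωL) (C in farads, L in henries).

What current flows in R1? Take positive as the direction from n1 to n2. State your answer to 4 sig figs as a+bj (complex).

Apply KCL at each of the 2 non-ground nodes and solve the resulting linear system.
Node n1: branches {R1, C1, R2, R4, V1, I1} → V_1 = -17.30+0.000j
Node n2: branches {R1, C1, R3} → V_2 = -13.91-1.561j
Source currents: i(V1)=-0.03703-0.001357j

-0.009464+0.004359j A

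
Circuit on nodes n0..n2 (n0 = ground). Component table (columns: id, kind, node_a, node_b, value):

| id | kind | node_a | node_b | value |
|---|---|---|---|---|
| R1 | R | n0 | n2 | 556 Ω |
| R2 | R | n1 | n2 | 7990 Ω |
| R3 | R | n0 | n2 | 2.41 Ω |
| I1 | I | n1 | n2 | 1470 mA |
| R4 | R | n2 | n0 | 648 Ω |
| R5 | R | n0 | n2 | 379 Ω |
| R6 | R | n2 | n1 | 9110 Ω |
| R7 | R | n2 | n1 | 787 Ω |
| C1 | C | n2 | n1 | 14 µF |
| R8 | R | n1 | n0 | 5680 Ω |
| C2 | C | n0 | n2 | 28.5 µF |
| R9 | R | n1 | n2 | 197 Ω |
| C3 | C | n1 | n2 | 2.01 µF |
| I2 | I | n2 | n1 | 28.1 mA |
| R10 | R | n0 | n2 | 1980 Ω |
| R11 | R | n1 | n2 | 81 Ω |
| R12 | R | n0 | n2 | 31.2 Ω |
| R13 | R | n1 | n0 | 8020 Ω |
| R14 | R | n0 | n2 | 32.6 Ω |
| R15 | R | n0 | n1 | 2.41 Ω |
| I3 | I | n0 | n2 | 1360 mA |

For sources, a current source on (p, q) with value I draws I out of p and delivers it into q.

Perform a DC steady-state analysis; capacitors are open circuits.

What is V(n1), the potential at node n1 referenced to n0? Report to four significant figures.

MNA unknowns: 2 node voltages V₁..V_2
R1: Y=0.001799 on G[0,2]
R2: Y=0.0001252 on G[1,2]
R3: Y=0.4149 on G[0,2]
I1: z[1]−=1.47, z[2]+=1.47
R4: Y=0.001543 on G[2,0]
R5: Y=0.002639 on G[0,2]
R6: Y=0.0001098 on G[2,1]
R7: Y=0.001271 on G[2,1]
C1: Y=0.000 on G[2,1]
R8: Y=0.0001761 on G[1,0]
C2: Y=0.000 on G[0,2]
R9: Y=0.005076 on G[1,2]
C3: Y=0.000 on G[1,2]
I2: z[2]−=0.0281, z[1]+=0.0281
R10: Y=0.0005051 on G[0,2]
R11: Y=0.01235 on G[1,2]
R12: Y=0.03205 on G[0,2]
R13: Y=0.0001247 on G[1,0]
R14: Y=0.03067 on G[0,2]
R15: Y=0.4149 on G[0,1]
I3: z[0]−=1.36, z[2]+=1.36
solve → V1=-3.083, V2=5.454

-3.083 V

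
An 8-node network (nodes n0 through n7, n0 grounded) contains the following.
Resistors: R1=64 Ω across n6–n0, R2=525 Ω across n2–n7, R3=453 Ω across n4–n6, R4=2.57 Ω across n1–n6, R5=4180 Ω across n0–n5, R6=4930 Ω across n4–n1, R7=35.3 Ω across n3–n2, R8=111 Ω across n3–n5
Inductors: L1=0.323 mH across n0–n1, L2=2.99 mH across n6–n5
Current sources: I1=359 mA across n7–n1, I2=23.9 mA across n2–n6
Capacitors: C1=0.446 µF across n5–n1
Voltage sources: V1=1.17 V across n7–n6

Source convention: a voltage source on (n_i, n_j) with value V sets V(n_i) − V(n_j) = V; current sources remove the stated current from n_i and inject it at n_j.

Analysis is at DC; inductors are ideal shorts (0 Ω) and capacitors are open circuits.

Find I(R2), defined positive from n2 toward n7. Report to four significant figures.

Apply KCL at each of the 7 non-ground nodes and solve the resulting linear system.
Node n1: branches {L1, I1, C1, R4, R6} → V_1 = 0.000
Node n2: branches {R2, R7, I2} → V_2 = -3.366
Node n3: branches {R7, R8} → V_3 = -2.767
Node n4: branches {R3, R6} → V_4 = -0.8115
Node n5: branches {C1, R5, R8, L2} → V_5 = -0.8861
Node n6: branches {R1, R3, R4, I2, L2, V1} → V_6 = -0.8861
Node n7: branches {R2, I1, V1} → V_7 = 0.2839
Source currents: i(L1)=-0.01406, i(L2)=0.01674, i(V1)=-0.3660

-0.006952 A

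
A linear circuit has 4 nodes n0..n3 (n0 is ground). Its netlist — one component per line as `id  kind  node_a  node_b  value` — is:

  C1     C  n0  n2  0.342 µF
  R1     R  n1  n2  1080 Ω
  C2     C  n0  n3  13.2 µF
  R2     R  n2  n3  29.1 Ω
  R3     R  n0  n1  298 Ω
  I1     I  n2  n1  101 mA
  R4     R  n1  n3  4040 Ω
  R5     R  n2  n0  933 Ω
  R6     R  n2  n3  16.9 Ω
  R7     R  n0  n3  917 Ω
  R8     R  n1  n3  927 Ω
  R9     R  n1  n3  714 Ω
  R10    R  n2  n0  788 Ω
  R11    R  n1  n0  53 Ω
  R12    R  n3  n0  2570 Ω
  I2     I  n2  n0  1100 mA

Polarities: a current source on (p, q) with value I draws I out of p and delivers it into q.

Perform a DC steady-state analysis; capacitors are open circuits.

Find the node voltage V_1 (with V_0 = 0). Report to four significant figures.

Apply KCL at each of the 3 non-ground nodes and solve the resulting linear system.
Node n1: branches {R1, R3, I1, R4, R8, R9, R11} → V_1 = -19.98
Node n2: branches {C1, R1, R2, I1, R5, R6, R10, I2} → V_2 = -174.4
Node n3: branches {C2, R2, R4, R6, R7, R8, R9, R12} → V_3 = -167.4

-19.98 V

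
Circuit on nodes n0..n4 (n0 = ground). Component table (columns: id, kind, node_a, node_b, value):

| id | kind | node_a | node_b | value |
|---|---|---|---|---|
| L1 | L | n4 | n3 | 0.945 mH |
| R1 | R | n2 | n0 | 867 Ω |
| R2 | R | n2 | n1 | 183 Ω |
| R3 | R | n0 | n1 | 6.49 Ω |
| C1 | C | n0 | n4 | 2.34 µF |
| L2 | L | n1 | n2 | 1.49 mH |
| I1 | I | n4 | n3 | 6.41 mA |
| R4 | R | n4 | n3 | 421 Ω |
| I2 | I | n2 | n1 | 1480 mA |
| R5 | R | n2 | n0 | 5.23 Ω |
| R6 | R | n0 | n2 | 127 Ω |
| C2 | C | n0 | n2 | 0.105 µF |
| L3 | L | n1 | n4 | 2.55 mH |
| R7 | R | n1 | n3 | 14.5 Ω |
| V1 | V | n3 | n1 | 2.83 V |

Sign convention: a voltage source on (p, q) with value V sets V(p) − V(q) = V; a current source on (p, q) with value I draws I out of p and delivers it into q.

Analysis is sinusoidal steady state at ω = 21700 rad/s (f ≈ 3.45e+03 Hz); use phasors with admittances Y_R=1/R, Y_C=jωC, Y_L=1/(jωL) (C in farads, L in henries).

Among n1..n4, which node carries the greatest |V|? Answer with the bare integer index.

MNA unknowns: 4 node voltages V₁..V_4 plus 1 source current (V1)
L1: Y=0.000-0.04877j on G[4,3]
R1: Y=0.001153+0.000j on G[2,0]
R2: Y=0.005464+0.000j on G[2,1]
R3: Y=0.1541+0.000j on G[0,1]
C1: Y=0.000+0.05078j on G[0,4]
L2: Y=0.000-0.03093j on G[1,2]
I1: z[4]−=0.00641, z[3]+=0.00641
R4: Y=0.002375+0.000j on G[4,3]
I2: z[2]−=1.48, z[1]+=1.48
R5: Y=0.1912+0.000j on G[2,0]
R6: Y=0.007874+0.000j on G[0,2]
C2: Y=0.000+0.002279j on G[0,2]
L3: Y=0.000-0.01807j on G[1,4]
R7: Y=0.06897+0.000j on G[1,3]
V1: row V3−V1=2.83, i_V1 at 3,1
solve → V1=3.188-4.201j, V2=-7.514-1.637j, V3=6.018-4.201j, V4=19.54-19.88j
aux → i_V1=-0.9214-0.6967j

4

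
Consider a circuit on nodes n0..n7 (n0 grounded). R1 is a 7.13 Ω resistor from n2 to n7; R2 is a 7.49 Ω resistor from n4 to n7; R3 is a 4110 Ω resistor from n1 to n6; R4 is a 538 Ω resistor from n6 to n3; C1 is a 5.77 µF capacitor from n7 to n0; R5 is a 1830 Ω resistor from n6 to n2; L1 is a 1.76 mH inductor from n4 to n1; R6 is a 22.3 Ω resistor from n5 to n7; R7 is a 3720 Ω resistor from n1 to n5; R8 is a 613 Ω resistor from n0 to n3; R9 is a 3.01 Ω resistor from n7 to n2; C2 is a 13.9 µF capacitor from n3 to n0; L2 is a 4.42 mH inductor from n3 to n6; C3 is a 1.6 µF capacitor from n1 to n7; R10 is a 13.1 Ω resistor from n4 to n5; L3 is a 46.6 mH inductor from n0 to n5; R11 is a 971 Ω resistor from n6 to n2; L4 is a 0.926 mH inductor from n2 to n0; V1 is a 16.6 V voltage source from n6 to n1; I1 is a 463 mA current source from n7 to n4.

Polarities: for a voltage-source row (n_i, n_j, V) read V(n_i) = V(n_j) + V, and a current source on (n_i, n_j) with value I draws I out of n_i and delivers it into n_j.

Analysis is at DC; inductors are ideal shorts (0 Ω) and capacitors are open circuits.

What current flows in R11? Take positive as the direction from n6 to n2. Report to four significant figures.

0.01884 A

Element admittances at DC:
  Y(R1) = 0.1403 S between n2,n7
  Y(R2) = 0.1335 S between n4,n7
  Y(R3) = 0.0002433 S between n1,n6
  Y(R4) = 0.001859 S between n6,n3
  Y(C1) = 0.000 S between n7,n0
  Y(R5) = 0.0005464 S between n6,n2
  L1: short n4↔n1 (DC inductor)
  Y(R6) = 0.04484 S between n5,n7
  Y(R7) = 0.0002688 S between n1,n5
  Y(R8) = 0.001631 S between n0,n3
  Y(R9) = 0.3322 S between n7,n2
  Y(C2) = 0.000 S between n3,n0
  L2: short n3↔n6 (DC inductor)
  Y(C3) = 0.000 S between n1,n7
  Y(R10) = 0.07634 S between n4,n5
  L3: short n0↔n5 (DC inductor)
  Y(R11) = 0.001030 S between n6,n2
  L4: short n2↔n0 (DC inductor)
  V1: constraint V(n6)−V(n1) = 16.6
  I1: injects 0.463 A into n4 (from n7)
Assemble and solve the 12×12 MNA system:
  V(n1)=1.693  V(n2)=0.000  V(n3)=18.29  V(n4)=1.693  V(n5)=0.000  V(n6)=18.29  V(n7)=-0.3641
  i(L1)=0.05913  i(L2)=-0.02984  i(L3)=-0.1134  i(L4)=-0.1432  i(V1)=-0.06272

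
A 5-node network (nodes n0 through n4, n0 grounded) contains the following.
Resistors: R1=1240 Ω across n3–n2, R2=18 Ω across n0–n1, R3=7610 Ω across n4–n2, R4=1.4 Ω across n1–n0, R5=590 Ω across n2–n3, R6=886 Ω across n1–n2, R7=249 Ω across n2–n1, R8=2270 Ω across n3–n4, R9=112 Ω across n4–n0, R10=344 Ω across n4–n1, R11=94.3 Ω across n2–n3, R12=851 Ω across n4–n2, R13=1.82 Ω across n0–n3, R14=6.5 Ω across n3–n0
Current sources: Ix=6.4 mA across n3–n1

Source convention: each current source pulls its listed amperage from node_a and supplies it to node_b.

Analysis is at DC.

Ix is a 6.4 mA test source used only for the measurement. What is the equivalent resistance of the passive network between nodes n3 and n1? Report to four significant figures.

R_eq = 2.688 Ω

Apply KCL at each of the 4 non-ground nodes and solve the resulting linear system.
Node n1: branches {R2, R4, R6, R7, R10, Ix} → V_1 = 0.008206
Node n2: branches {R1, R3, R5, R6, R7, R11, R12} → V_2 = -0.003797
Node n3: branches {R1, R5, R8, R11, R13, R14, Ix} → V_3 = -0.008997
Node n4: branches {R3, R8, R9, R10, R12} → V_4 = 0.001099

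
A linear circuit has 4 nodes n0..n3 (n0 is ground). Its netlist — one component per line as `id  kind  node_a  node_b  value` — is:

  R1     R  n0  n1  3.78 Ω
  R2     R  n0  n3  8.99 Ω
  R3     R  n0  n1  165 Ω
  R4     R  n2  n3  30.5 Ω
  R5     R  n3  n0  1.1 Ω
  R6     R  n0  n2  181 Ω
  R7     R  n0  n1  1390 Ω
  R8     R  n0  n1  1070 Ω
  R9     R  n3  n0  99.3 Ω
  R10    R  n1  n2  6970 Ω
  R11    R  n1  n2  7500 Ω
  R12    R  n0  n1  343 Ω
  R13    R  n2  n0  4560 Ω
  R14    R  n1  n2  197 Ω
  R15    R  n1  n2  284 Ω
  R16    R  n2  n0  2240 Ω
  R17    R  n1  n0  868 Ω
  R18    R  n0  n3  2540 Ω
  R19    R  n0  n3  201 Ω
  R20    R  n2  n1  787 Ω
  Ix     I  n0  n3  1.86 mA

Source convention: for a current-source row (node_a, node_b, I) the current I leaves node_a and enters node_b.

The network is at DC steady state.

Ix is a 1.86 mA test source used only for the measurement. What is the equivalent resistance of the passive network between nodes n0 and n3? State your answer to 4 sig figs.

R_eq = 0.9556 Ω

Apply KCL at each of the 3 non-ground nodes and solve the resulting linear system.
Node n1: branches {R1, R3, R7, R8, R10, R11, R12, R14, R15, R17, R20} → V_1 = 4.232e-05
Node n2: branches {R4, R6, R10, R11, R13, R14, R15, R16, R20} → V_2 = 0.001195
Node n3: branches {R2, R4, R5, R9, R18, R19, Ix} → V_3 = 0.001777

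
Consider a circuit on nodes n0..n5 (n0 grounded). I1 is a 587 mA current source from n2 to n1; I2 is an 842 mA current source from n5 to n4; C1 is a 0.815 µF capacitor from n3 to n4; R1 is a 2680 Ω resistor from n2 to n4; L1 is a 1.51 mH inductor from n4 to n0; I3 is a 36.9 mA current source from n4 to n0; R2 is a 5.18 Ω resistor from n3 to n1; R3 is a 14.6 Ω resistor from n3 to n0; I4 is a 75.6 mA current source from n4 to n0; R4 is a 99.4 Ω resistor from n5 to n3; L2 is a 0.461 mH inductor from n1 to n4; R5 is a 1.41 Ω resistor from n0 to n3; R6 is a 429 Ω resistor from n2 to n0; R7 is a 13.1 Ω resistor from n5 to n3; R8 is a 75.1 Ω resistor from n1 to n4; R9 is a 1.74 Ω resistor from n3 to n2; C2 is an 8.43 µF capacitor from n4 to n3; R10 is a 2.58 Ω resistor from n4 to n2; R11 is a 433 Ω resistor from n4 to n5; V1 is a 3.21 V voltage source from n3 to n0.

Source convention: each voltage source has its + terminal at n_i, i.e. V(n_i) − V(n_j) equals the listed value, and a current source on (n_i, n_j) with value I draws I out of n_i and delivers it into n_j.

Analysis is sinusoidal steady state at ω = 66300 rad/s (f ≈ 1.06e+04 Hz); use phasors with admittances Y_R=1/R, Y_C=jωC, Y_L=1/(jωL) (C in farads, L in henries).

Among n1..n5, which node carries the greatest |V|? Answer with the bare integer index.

5

Apply KCL at each of the 5 non-ground nodes and solve the resulting linear system.
Node n1: branches {I1, R2, L2, R8} → V_1 = 5.892+0.3337j
Node n2: branches {I1, R1, R6, R9, R10} → V_2 = 2.696-0.3188j
Node n3: branches {C1, R2, R3, R4, R5, R7, R9, C2, V1} → V_3 = 3.210+0.000j
Node n4: branches {I2, C1, R1, L1, I3, I4, L2, R8, C2, R10, R11} → V_4 = 3.464-0.7931j
Node n5: branches {I2, R4, R7, R11} → V_5 = -6.275-0.02065j
Source currents: i(V1)=-2.607+0.03535j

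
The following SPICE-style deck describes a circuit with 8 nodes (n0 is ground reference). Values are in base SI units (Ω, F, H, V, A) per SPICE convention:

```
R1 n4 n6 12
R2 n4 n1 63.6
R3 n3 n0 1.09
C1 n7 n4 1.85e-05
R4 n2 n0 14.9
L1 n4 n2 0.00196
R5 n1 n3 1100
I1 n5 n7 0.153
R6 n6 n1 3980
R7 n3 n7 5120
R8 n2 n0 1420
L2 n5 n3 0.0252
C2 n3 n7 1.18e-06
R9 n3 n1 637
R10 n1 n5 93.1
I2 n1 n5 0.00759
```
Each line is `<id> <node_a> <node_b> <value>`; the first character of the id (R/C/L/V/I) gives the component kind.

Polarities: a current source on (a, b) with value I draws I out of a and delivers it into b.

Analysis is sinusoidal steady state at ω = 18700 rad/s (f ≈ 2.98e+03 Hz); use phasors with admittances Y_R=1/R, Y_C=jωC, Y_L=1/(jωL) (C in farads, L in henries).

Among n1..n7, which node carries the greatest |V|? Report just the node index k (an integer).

Element admittances at ω=18700 rad/s:
  Y(R1) = 0.08333+0.000j S between n4,n6
  Y(R2) = 0.01572+0.000j S between n4,n1
  Y(R3) = 0.9174+0.000j S between n3,n0
  Y(C1) = 0.000+0.3459j S between n7,n4
  Y(R4) = 0.06711+0.000j S between n2,n0
  Y(L1) = 0.000-0.02728j S between n4,n2
  Y(R5) = 0.0009091+0.000j S between n1,n3
  I1: injects 0.153 A into n7 (from n5)
  Y(R6) = 0.0002513+0.000j S between n6,n1
  Y(R7) = 0.0001953+0.000j S between n3,n7
  Y(R8) = 0.0007042+0.000j S between n2,n0
  Y(L2) = 0.000-0.002122j S between n5,n3
  Y(C2) = 0.000+0.02207j S between n3,n7
  Y(R9) = 0.001570+0.000j S between n3,n1
  Y(R10) = 0.01074+0.000j S between n1,n5
  I2: injects 0.00759 A into n5 (from n1)
Assemble and solve the 7×7 MNA system:
  V(n1)=-5.323-3.795j  V(n2)=-0.3785-1.139j  V(n3)=0.02798+0.08418j  V(n4)=2.452-2.080j  V(n5)=-17.41-7.240j  V(n6)=2.429-2.085j  V(n7)=2.308-2.364j

5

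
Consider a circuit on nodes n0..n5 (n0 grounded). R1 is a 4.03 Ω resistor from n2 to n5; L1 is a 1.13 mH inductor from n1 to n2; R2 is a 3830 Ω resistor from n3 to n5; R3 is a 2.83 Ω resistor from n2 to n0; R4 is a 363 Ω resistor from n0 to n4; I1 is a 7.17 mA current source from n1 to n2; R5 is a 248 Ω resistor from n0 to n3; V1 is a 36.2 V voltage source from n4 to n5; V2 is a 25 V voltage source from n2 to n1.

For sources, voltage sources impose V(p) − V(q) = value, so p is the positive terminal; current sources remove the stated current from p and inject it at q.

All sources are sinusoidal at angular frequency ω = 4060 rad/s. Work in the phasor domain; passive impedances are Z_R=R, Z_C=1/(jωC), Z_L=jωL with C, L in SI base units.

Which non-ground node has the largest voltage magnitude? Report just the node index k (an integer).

Apply KCL at each of the 5 non-ground nodes and solve the resulting linear system.
Node n1: branches {L1, I1, V2} → V_1 = -25.28+0.000j
Node n2: branches {R1, L1, R3, I1, V2} → V_2 = -0.2765+0.000j
Node n3: branches {R2, R5} → V_3 = -0.04076+0.000j
Node n4: branches {R4, V1} → V_4 = 35.53+0.000j
Node n5: branches {R1, R2, V1} → V_5 = -0.6703+0.000j
Source currents: i(V1)=-0.09788+0.000j, i(V2)=0.007170+5.449j

4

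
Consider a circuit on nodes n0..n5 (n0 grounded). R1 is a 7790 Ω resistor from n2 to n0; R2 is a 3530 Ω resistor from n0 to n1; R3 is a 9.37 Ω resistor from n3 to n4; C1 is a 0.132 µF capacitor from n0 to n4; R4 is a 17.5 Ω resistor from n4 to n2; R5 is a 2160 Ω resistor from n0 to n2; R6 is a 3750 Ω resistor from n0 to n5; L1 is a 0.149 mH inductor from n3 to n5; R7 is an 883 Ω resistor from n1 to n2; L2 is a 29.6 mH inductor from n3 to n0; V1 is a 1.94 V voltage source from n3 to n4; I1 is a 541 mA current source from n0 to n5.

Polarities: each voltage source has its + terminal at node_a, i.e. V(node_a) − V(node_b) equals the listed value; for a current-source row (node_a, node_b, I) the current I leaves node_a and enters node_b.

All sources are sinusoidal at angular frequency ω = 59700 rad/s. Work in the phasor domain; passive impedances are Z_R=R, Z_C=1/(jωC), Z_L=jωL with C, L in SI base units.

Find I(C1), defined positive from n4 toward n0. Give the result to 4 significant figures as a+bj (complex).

0.5701+0.08344j A

Apply KCL at each of the 5 non-ground nodes and solve the resulting linear system.
Node n1: branches {R2, R7} → V_1 = 8.351-57.05j
Node n2: branches {R1, R4, R5, R7} → V_2 = 10.44-71.32j
Node n3: branches {R3, L1, L2, V1} → V_3 = 12.53-72.34j
Node n4: branches {R3, C1, R4, V1} → V_4 = 10.59-72.34j
Node n5: branches {R6, L1, I1} → V_5 = 12.37-67.56j
Source currents: i(V1)=0.3716+0.02511j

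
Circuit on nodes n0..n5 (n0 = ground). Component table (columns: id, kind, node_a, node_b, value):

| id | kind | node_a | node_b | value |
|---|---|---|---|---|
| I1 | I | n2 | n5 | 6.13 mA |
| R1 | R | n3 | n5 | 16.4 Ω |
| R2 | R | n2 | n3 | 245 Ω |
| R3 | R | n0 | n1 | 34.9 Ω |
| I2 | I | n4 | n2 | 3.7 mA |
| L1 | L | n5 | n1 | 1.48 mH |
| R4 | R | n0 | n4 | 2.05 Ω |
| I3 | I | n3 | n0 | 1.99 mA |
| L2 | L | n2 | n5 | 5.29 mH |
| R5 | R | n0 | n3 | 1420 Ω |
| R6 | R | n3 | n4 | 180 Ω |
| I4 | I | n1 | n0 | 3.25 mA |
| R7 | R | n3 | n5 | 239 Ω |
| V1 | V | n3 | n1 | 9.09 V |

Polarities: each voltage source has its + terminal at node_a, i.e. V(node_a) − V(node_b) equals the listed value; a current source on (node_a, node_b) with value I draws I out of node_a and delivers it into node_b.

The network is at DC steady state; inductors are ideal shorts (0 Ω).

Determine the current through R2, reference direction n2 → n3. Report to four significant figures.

Element admittances at DC:
  I1: injects 0.00613 A into n5 (from n2)
  Y(R1) = 0.06098 S between n3,n5
  Y(R2) = 0.004082 S between n2,n3
  Y(R3) = 0.02865 S between n0,n1
  I2: injects 0.0037 A into n2 (from n4)
  L1: short n5↔n1 (DC inductor)
  Y(R4) = 0.4878 S between n0,n4
  I3: injects 0.00199 A into n0 (from n3)
  L2: short n2↔n5 (DC inductor)
  Y(R5) = 0.0007042 S between n0,n3
  Y(R6) = 0.005556 S between n3,n4
  I4: injects 0.00325 A into n0 (from n1)
  Y(R7) = 0.004184 S between n3,n5
  V1: constraint V(n3)−V(n1) = 9.09
Assemble and solve the 8×8 MNA system:
  V(n1)=-1.662  V(n2)=-1.662  V(n3)=7.428  V(n4)=0.07615  V(n5)=-1.662
  i(L1)=0.6331  i(L2)=0.03467  i(V1)=-0.6775

-0.03710 A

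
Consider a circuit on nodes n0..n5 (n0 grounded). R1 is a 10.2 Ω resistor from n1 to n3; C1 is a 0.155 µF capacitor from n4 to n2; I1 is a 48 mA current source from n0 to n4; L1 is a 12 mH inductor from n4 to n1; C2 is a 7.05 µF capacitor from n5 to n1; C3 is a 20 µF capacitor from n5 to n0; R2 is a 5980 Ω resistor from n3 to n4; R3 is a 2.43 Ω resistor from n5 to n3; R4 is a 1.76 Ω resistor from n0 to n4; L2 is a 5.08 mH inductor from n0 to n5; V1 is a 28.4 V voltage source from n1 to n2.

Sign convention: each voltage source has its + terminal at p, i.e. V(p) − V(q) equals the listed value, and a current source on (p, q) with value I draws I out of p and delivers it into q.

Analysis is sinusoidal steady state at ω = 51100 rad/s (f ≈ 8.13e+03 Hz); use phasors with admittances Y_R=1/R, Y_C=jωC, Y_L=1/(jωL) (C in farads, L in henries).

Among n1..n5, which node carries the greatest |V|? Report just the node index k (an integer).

2

MNA unknowns: 5 node voltages V₁..V_5 plus 1 source current (V1)
R1: Y=0.09804+0.000j on G[1,3]
C1: Y=0.000+0.007921j on G[4,2]
I1: z[0]−=0.048, z[4]+=0.048
L1: Y=0.000-0.001631j on G[4,1]
C2: Y=0.000+0.3603j on G[5,1]
C3: Y=0.000+1.022j on G[5,0]
R2: Y=0.0001672+0.000j on G[3,4]
R3: Y=0.4115+0.000j on G[5,3]
R4: Y=0.5682+0.000j on G[0,4]
L2: Y=0.000-0.003852j on G[0,5]
V1: row V1−V2=28.4, i_V1 at 1,2
solve → V1=0.8018+0.1168j, V2=-27.60+0.1168j, V3=0.3289+0.01985j, V4=0.07897-0.3878j, V5=0.2164-0.003076j
aux → i_V1=-0.003996-0.2192j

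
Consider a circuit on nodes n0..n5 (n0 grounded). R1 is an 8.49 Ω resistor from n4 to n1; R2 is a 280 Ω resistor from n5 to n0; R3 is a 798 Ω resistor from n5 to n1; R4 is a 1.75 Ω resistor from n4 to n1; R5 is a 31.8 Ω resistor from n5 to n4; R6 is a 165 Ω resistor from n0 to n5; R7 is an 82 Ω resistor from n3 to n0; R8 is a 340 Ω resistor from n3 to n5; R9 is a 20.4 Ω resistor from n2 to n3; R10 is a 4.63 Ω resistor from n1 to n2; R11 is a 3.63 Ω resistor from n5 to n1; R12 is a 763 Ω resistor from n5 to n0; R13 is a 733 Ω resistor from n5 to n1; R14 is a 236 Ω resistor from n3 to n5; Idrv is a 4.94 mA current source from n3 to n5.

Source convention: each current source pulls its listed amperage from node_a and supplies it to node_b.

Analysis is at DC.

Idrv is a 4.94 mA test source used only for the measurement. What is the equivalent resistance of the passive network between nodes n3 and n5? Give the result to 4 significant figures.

Apply KCL at each of the 5 non-ground nodes and solve the resulting linear system.
Node n1: branches {R1, R3, R4, R10, R11, R13} → V_1 = 0.04216
Node n2: branches {R9, R10} → V_2 = 0.02541
Node n3: branches {R7, R8, R9, R14, Idrv} → V_3 = -0.04836
Node n4: branches {R1, R4, R5} → V_4 = 0.04267
Node n5: branches {R2, R3, R5, R6, R8, R11, R12, R13, R14, Idrv} → V_5 = 0.05389

R_eq = 20.70 Ω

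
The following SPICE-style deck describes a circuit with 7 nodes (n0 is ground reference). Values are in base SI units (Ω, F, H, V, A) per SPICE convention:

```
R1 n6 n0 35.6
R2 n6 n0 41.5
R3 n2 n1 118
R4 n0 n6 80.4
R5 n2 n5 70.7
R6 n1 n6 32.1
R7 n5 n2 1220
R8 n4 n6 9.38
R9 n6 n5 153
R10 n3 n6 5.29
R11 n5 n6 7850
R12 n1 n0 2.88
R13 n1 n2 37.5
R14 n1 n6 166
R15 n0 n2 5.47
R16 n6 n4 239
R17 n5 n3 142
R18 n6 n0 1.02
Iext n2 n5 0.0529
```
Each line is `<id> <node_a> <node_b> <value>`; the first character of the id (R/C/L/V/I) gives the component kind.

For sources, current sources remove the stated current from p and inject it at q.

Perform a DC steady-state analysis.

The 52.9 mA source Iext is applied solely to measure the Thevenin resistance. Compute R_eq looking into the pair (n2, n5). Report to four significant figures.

Element admittances at DC:
  Y(R1) = 0.02809 S between n6,n0
  Y(R2) = 0.02410 S between n6,n0
  Y(R3) = 0.008475 S between n2,n1
  Y(R4) = 0.01244 S between n0,n6
  Y(R5) = 0.01414 S between n2,n5
  Y(R6) = 0.03115 S between n1,n6
  Y(R7) = 0.0008197 S between n5,n2
  Y(R8) = 0.1066 S between n4,n6
  Y(R9) = 0.006536 S between n6,n5
  Y(R10) = 0.1890 S between n3,n6
  Y(R11) = 0.0001274 S between n5,n6
  Y(R12) = 0.3472 S between n1,n0
  Y(R13) = 0.02667 S between n1,n2
  Y(R14) = 0.006024 S between n1,n6
  Y(R15) = 0.1828 S between n0,n2
  Y(R16) = 0.004184 S between n6,n4
  Y(R17) = 0.007042 S between n5,n3
  Y(R18) = 0.9804 S between n6,n0
  Iext: injects 0.0529 A into n5 (from n2)
Assemble and solve the 6×6 MNA system:
  V(n1)=-0.007410  V(n2)=-0.1117  V(n3)=0.08634  V(n4)=0.02201  V(n5)=1.813  V(n6)=0.02201

R_eq = 36.39 Ω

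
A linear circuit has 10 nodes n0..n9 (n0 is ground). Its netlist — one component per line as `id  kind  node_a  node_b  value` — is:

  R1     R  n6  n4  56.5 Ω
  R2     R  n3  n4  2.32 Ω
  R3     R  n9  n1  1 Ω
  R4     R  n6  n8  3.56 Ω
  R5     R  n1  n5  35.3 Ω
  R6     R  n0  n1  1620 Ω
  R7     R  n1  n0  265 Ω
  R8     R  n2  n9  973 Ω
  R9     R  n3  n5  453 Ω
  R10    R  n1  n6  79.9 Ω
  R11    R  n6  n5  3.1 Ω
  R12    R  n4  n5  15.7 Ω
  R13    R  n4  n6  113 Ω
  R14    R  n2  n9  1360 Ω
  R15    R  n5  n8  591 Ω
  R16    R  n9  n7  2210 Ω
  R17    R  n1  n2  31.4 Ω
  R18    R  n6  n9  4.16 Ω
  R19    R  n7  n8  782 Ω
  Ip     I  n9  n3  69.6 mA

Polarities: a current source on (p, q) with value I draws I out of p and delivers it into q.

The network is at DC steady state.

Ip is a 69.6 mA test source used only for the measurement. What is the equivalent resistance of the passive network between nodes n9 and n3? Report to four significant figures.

Apply KCL at each of the 9 non-ground nodes and solve the resulting linear system.
Node n1: branches {R3, R5, R6, R7, R10, R17} → V_1 = 0.000
Node n2: branches {R8, R14, R17} → V_2 = -0.0006539
Node n3: branches {R2, R9, Ip} → V_3 = 1.214
Node n4: branches {R1, R2, R12, R13} → V_4 = 1.057
Node n5: branches {R5, R9, R11, R12, R15} → V_5 = 0.3415
Node n6: branches {R1, R4, R10, R11, R13, R18} → V_6 = 0.2248
Node n7: branches {R16, R19} → V_7 = 0.1631
Node n8: branches {R4, R15, R19} → V_8 = 0.2252
Node n9: branches {R3, R8, R14, R16, R18, Ip} → V_9 = -0.01247

R_eq = 17.62 Ω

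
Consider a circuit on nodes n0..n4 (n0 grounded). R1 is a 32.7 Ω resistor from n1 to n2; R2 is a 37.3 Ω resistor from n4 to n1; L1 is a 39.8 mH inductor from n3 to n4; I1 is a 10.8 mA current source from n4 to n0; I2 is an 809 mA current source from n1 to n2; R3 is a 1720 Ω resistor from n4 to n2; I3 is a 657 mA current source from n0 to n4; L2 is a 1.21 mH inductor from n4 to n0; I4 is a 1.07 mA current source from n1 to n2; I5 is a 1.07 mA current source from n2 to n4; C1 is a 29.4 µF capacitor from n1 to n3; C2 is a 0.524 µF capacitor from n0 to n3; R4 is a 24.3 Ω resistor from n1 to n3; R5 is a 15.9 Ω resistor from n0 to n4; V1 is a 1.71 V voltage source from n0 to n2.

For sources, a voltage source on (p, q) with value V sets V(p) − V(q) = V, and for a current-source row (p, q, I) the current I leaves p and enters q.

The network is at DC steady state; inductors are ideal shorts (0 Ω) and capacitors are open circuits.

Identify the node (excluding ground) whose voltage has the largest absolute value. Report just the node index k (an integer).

Element admittances at DC:
  Y(R1) = 0.03058 S between n1,n2
  Y(R2) = 0.02681 S between n4,n1
  L1: short n3↔n4 (DC inductor)
  I1: injects 0.0108 A into n0 (from n4)
  I2: injects 0.809 A into n2 (from n1)
  Y(R3) = 0.0005814 S between n4,n2
  I3: injects 0.657 A into n4 (from n0)
  L2: short n4↔n0 (DC inductor)
  I4: injects 0.00107 A into n2 (from n1)
  I5: injects 0.00107 A into n4 (from n2)
  Y(C1) = 0.000 S between n1,n3
  Y(C2) = 0.000 S between n0,n3
  Y(R4) = 0.04115 S between n1,n3
  Y(R5) = 0.06289 S between n0,n4
  V1: constraint V(n0)−V(n2) = 1.71
Assemble and solve the 7×7 MNA system:
  V(n1)=-8.751  V(n2)=-1.710  V(n3)=0.000  V(n4)=0.000
  i(L1)=-0.3601  i(L2)=0.05153  i(V1)=-0.5947

1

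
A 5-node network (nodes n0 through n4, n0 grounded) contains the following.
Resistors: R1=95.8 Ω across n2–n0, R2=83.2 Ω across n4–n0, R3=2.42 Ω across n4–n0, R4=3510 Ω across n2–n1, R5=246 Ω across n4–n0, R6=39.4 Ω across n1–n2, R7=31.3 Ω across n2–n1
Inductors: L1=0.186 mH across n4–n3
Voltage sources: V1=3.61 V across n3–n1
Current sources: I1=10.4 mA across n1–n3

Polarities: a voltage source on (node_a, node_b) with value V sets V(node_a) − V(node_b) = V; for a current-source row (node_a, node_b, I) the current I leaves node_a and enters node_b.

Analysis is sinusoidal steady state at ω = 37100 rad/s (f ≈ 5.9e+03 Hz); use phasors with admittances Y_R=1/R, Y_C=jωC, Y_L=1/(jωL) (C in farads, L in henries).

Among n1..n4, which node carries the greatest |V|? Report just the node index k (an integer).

Element admittances at ω=37100 rad/s:
  Y(R1) = 0.01044+0.000j S between n2,n0
  Y(R2) = 0.01202+0.000j S between n4,n0
  Y(R3) = 0.4132+0.000j S between n4,n0
  Y(R4) = 0.0002849+0.000j S between n2,n1
  Y(L1) = 0.000-0.1449j S between n4,n3
  Y(R5) = 0.004065+0.000j S between n4,n0
  Y(R6) = 0.02538+0.000j S between n1,n2
  Y(R7) = 0.03195+0.000j S between n2,n1
  V1: constraint V(n3)−V(n1) = 3.61
  I1: injects 0.0104 A into n3 (from n1)
Assemble and solve the 5×5 MNA system:
  V(n1)=-3.525+0.2106j  V(n2)=-2.984+0.1783j  V(n3)=0.08540+0.2106j  V(n4)=0.07255-0.004335j
  i(V1)=-0.02075+0.001861j

1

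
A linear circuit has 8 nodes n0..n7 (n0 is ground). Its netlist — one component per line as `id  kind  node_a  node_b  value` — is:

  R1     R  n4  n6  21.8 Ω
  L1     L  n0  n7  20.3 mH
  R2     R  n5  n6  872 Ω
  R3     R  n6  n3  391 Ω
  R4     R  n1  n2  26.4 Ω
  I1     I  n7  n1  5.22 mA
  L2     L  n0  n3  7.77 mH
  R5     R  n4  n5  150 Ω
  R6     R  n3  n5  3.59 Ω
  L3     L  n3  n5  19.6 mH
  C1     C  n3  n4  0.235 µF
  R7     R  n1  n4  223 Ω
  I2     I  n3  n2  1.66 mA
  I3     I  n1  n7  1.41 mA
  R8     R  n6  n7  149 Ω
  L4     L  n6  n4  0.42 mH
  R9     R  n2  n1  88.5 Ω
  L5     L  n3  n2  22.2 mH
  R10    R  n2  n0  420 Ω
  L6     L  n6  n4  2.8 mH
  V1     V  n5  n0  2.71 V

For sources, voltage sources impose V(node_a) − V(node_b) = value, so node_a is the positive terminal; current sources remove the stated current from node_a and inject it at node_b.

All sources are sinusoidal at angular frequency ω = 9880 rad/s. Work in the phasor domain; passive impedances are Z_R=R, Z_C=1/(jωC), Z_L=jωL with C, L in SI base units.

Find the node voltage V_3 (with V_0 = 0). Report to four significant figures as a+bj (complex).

Apply KCL at each of the 7 non-ground nodes and solve the resulting linear system.
Node n1: branches {R4, I1, R7, I3, R9} → V_1 = 2.293-0.03870j
Node n2: branches {R4, I2, R9, L5, R10} → V_2 = 2.237-0.07643j
Node n3: branches {R3, L2, R6, L3, C1, I2, L5} → V_3 = 2.684+0.1292j
Node n4: branches {R1, R5, C1, R7, L4, L6} → V_4 = 2.052+0.3752j
Node n5: branches {R2, R5, R6, L3, V1} → V_5 = 2.710+0.000j
Node n6: branches {R1, R2, R3, R8, L4, L6} → V_6 = 2.038+0.3556j
Node n7: branches {L1, I1, I3, R8} → V_7 = 0.7773+0.9331j
Source currents: i(V1)=-0.01166+0.03902j

2.684+0.1292j V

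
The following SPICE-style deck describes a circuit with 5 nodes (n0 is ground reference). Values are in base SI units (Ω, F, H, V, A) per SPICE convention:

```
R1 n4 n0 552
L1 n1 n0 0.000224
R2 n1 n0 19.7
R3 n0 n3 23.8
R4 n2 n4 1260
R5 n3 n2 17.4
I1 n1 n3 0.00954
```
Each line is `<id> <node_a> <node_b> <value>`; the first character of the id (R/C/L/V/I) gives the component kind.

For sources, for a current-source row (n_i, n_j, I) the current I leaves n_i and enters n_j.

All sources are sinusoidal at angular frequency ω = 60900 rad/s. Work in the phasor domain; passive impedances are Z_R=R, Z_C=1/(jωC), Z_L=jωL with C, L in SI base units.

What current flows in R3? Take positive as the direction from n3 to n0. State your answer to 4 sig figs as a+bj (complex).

0.009417+0.000j A

Element admittances at ω=60900 rad/s:
  Y(R1) = 0.001812+0.000j S between n4,n0
  Y(L1) = 0.000-0.07331j S between n1,n0
  Y(R2) = 0.05076+0.000j S between n1,n0
  Y(R3) = 0.04202+0.000j S between n0,n3
  Y(R4) = 0.0007937+0.000j S between n2,n4
  Y(R5) = 0.05747+0.000j S between n3,n2
  I1: injects 0.00954 A into n3 (from n1)
Assemble and solve the 4×4 MNA system:
  V(n1)=-0.06091-0.08796j  V(n2)=0.2220+0.000j  V(n3)=0.2241+0.000j  V(n4)=0.06763+0.000j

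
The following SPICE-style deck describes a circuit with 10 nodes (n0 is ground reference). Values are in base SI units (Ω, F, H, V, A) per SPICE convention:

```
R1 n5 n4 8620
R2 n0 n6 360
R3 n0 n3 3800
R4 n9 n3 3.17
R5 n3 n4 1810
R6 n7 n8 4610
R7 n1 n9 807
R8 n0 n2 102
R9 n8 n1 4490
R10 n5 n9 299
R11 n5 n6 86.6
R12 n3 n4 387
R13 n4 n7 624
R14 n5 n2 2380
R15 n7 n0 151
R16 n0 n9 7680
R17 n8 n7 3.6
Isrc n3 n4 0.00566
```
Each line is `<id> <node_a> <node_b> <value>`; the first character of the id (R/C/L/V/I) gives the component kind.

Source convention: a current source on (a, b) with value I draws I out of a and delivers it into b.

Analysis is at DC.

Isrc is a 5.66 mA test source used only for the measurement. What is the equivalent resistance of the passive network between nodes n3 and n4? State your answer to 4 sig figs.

R_eq = 248.5 Ω

Element admittances at DC:
  Y(R1) = 0.0001160 S between n5,n4
  Y(R2) = 0.002778 S between n0,n6
  Y(R3) = 0.0002632 S between n0,n3
  Y(R4) = 0.3155 S between n9,n3
  Y(R5) = 0.0005525 S between n3,n4
  Y(R6) = 0.0002169 S between n7,n8
  Y(R7) = 0.001239 S between n1,n9
  Y(R8) = 0.009804 S between n0,n2
  Y(R9) = 0.0002227 S between n8,n1
  Y(R10) = 0.003344 S between n5,n9
  Y(R11) = 0.01155 S between n5,n6
  Y(R12) = 0.002584 S between n3,n4
  Y(R13) = 0.001603 S between n4,n7
  Y(R14) = 0.0004202 S between n5,n2
  Y(R15) = 0.006623 S between n7,n0
  Y(R16) = 0.0001302 S between n0,n9
  Y(R17) = 0.2778 S between n8,n7
  Isrc: injects 0.00566 A into n4 (from n3)
Assemble and solve the 9×9 MNA system:
  V(n1)=-0.4496  V(n2)=-0.01189  V(n3)=-0.5606  V(n4)=0.8458  V(n5)=-0.2892  V(n6)=-0.2331  V(n7)=0.1486  V(n8)=0.1481  V(n9)=-0.5571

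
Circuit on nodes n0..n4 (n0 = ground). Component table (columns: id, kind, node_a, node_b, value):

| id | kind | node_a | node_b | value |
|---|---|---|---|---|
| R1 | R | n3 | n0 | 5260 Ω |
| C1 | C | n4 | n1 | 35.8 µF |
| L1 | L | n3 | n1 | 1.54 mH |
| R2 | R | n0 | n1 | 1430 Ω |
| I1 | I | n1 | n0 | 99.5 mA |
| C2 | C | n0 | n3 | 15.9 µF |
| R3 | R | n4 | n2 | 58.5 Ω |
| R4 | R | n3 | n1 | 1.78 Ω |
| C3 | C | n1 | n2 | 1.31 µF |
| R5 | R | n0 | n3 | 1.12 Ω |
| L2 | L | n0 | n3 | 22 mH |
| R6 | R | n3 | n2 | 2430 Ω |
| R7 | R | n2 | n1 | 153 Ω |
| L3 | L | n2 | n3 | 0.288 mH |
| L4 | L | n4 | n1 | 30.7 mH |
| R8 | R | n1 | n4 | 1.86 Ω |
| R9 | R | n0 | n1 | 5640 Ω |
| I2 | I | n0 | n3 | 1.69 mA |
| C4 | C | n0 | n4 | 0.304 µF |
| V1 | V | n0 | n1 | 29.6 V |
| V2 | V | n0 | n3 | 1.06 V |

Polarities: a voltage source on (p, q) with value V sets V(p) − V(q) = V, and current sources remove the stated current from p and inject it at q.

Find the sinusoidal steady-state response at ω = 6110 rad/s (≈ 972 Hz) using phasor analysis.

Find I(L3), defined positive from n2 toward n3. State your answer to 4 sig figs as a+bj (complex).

-0.6791-0.2068j A

MNA unknowns: 4 node voltages V₁..V_4 plus 2 source currents (V1, V2)
R1: Y=0.0001901+0.000j on G[3,0]
C1: Y=0.000+0.2187j on G[4,1]
L1: Y=0.000-0.1063j on G[3,1]
R2: Y=0.0006993+0.000j on G[0,1]
I1: z[1]−=0.0995, z[0]+=0.0995
C2: Y=0.000+0.09715j on G[0,3]
R3: Y=0.01709+0.000j on G[4,2]
R4: Y=0.5618+0.000j on G[3,1]
C3: Y=0.000+0.008004j on G[1,2]
R5: Y=0.8929+0.000j on G[0,3]
L2: Y=0.000-0.007439j on G[0,3]
R6: Y=0.0004115+0.000j on G[3,2]
R7: Y=0.006536+0.000j on G[2,1]
L3: Y=0.000-0.5683j on G[2,3]
L4: Y=0.000-0.005331j on G[4,1]
R8: Y=0.5376+0.000j on G[1,4]
R9: Y=0.0001773+0.000j on G[0,1]
I2: z[0]−=0.00169, z[3]+=0.00169
C4: Y=0.000+0.001857j on G[0,4]
V1: row V0−V1=29.6, i_V1 at 0,1
V2: row V0−V3=1.06, i_V2 at 0,3
solve → V1=-29.60+0.000j, V2=-0.6960-1.195j, V3=-1.060+0.000j, V4=-28.80-0.2463j
aux → i_V1=-16.64+2.772j, i_V2=15.76-2.921j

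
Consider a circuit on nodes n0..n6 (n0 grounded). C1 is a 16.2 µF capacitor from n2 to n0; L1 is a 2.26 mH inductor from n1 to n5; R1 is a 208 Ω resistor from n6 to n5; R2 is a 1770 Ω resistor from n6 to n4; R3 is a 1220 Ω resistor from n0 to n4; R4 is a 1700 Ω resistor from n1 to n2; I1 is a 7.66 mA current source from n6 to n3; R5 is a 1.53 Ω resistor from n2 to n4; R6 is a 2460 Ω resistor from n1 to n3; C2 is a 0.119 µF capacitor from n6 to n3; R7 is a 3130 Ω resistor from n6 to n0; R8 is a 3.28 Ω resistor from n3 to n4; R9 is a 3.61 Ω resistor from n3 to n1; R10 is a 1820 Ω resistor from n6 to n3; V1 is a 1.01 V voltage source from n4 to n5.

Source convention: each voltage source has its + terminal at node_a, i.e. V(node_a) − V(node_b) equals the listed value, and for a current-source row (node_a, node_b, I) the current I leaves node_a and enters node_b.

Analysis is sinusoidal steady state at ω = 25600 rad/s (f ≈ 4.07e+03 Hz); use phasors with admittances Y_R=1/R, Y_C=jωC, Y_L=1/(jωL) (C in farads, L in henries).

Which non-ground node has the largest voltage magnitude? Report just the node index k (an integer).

6

MNA unknowns: 6 node voltages V₁..V_6 plus 1 source current (V1)
C1: Y=0.000+0.4147j on G[2,0]
L1: Y=0.000-0.01728j on G[1,5]
R1: Y=0.004808+0.000j on G[6,5]
R2: Y=0.0005650+0.000j on G[6,4]
R3: Y=0.0008197+0.000j on G[0,4]
R4: Y=0.0005882+0.000j on G[1,2]
I1: z[6]−=0.00766, z[3]+=0.00766
R5: Y=0.6536+0.000j on G[2,4]
R6: Y=0.0004065+0.000j on G[1,3]
C2: Y=0.000+0.003046j on G[6,3]
R7: Y=0.0003195+0.000j on G[6,0]
R8: Y=0.3049+0.000j on G[3,4]
R9: Y=0.2770+0.000j on G[3,1]
R10: Y=0.0005495+0.000j on G[6,3]
V1: row V4−V5=1.01, i_V1 at 4,5
solve → V1=0.002224+0.1032j, V2=-0.0006151-0.001257j, V3=0.008771+0.04041j, V4=0.0001799-0.001741j, V5=-1.010-0.001741j, V6=-1.632+0.8029j
aux → i_V1=0.001177+0.01362j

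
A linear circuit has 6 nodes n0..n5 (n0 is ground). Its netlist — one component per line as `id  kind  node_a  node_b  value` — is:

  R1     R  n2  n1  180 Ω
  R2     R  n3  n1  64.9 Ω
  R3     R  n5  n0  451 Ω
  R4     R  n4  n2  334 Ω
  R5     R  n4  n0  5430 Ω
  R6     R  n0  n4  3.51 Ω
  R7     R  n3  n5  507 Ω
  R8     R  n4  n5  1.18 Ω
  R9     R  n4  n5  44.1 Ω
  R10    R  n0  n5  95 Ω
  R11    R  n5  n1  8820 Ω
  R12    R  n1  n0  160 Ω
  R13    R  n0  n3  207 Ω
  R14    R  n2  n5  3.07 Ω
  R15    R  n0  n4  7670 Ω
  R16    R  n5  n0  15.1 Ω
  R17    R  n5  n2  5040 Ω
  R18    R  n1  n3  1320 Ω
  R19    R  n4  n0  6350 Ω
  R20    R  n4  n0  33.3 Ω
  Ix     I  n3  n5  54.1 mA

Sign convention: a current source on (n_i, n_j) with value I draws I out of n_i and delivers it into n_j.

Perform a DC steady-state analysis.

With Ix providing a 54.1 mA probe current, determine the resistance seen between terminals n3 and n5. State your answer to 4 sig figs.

R_eq = 74.57 Ω

MNA unknowns: 5 node voltages V₁..V_5
R1: Y=0.005556 on G[2,1]
R2: Y=0.01541 on G[3,1]
R3: Y=0.002217 on G[5,0]
R4: Y=0.002994 on G[4,2]
R5: Y=0.0001842 on G[4,0]
R6: Y=0.2849 on G[0,4]
R7: Y=0.001972 on G[3,5]
R8: Y=0.8475 on G[4,5]
R9: Y=0.02268 on G[4,5]
R10: Y=0.01053 on G[0,5]
R11: Y=0.0001134 on G[5,1]
R12: Y=0.006250 on G[1,0]
R13: Y=0.004831 on G[0,3]
R14: Y=0.3257 on G[2,5]
R15: Y=0.0001304 on G[0,4]
R16: Y=0.06623 on G[5,0]
R17: Y=0.0001984 on G[5,2]
R18: Y=0.0007576 on G[1,3]
R19: Y=0.0001575 on G[4,0]
R20: Y=0.03003 on G[4,0]
Ix: z[3]−=0.0541, z[5]+=0.0541
solve → V1=-2.247, V2=0.06704, V3=-3.928, V4=0.07805, V5=0.1064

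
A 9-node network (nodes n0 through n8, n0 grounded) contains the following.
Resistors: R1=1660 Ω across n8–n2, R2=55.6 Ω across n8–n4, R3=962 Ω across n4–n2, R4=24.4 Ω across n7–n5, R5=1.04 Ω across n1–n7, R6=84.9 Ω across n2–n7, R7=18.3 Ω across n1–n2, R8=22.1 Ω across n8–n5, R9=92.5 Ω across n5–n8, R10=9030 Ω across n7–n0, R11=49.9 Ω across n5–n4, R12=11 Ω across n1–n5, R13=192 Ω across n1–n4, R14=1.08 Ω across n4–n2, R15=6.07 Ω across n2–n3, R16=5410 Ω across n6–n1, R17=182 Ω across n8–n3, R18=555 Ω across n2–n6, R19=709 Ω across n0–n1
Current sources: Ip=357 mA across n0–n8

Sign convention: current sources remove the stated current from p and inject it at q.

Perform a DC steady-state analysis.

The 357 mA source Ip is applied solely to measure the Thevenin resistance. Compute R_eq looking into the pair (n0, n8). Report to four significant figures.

Apply KCL at each of the 8 non-ground nodes and solve the resulting linear system.
Node n1: branches {R5, R7, R12, R13, R16, R19} → V_1 = 234.7
Node n2: branches {R1, R3, R6, R7, R14, R15, R18} → V_2 = 236.3
Node n3: branches {R15, R17} → V_3 = 236.4
Node n4: branches {R2, R3, R11, R13, R14} → V_4 = 236.4
Node n5: branches {R4, R8, R9, R11, R12} → V_5 = 236.5
Node n6: branches {R16, R18} → V_6 = 236.1
Node n7: branches {R4, R5, R6, R10} → V_7 = 234.7
Node n8: branches {R1, R2, R8, R9, R17, Ip} → V_8 = 240.9

R_eq = 674.9 Ω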